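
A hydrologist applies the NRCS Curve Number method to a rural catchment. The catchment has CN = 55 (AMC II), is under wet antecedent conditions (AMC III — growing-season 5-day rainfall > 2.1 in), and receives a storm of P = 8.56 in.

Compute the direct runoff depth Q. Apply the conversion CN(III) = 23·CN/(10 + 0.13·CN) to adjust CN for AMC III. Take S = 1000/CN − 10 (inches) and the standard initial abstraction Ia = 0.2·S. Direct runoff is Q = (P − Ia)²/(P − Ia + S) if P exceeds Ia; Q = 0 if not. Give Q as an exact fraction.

Wet (AMC III): CN(III) = 23·55/(10 + 0.13·55) = 1265/(343/20) = 25300/343 ≈ 73.761
Max retention: S = 1000/(25300/343) − 10 = 900/253 in (≈ 3.557 in)
Ia = 0.2·(900/253) = 180/253 in ≈ 0.711 in
Since P=8.560 > Ia=0.711: effective rainfall P−Ia = 49642/6325 in
Q: (49642/6325)² ÷ (72142/6325) = 1232164082/228149075 in (≈ 5.401 in)

Q = 1232164082/228149075 in ≈ 5.401 in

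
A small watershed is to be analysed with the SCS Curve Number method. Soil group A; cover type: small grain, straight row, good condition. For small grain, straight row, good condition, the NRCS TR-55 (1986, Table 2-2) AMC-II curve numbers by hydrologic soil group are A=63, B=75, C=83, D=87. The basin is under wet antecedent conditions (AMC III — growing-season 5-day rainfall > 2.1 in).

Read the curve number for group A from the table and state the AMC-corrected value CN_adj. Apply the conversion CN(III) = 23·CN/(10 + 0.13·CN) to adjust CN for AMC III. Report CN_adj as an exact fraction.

CN_adj = 144900/1819 ≈ 79.659

NRCS table: small grain, straight row, good condition, soil group A → CN(II) = 63
Adjust CN=63 to AMC III: 23·63/(10 + 0.13·63) → 1449 ÷ (1819/100) = 144900/1819 ≈ 79.659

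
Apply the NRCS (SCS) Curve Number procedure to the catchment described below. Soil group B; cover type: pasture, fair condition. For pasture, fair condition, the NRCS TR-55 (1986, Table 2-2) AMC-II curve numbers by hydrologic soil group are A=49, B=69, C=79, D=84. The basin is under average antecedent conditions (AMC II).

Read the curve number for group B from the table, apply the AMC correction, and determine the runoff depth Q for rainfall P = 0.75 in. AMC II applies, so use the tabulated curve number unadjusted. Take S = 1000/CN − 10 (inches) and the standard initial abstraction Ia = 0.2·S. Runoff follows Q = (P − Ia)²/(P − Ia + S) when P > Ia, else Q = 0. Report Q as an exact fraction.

NRCS table: pasture, fair condition, soil group B → CN(II) = 69
AMC II — tabulated CN = 69 applies directly.
S = 1000/69 − 10 = 310/69 in ≈ 4.493 in
Ia = 0.2S: 0.2·4.493 = 0.899 in (exactly 62/69)
P = 0.750 ≤ Ia = 0.899 in: entire storm abstracted, Q = 0.

Q = 0 in ≈ 0.000 in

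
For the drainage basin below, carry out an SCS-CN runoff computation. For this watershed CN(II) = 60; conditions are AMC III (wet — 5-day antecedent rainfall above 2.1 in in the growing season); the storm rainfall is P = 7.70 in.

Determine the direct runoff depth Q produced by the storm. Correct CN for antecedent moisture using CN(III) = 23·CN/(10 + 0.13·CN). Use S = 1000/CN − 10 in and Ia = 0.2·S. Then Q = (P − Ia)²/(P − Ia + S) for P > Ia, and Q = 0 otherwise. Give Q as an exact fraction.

Q = 24137569/4769970 in ≈ 5.060 in

Adjust CN=60 to AMC III: 23·60/(10 + 0.13·60) → 1380 ÷ (89/5) = 6900/89 ≈ 77.528
Retention S: 1000/CN − 10 with CN=77.528 → S = 200/69 ≈ 2.899 in
Ia = 0.2·(200/69) = 40/69 in ≈ 0.580 in
Excess rainfall: 7.700 − 0.580 = 7.120 in; P > Ia so Q > 0
Q = (4913/690)²/((4913/690) + 200/69) = (24137569/476100)/(6913/690) = 24137569/4769970 in ≈ 5.060 in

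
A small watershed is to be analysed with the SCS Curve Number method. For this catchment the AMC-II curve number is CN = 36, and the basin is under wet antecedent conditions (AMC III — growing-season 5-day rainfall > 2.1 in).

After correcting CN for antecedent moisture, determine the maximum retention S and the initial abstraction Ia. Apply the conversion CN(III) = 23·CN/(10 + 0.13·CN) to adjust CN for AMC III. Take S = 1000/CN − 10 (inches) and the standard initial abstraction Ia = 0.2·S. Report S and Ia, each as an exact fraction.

CN(III) from CN(II)=36: (23·36)/(10 + 0.13·36) = 20700/367 ≈ 56.403
S = 1000/(20700/367) − 10 = 1600/207 in ≈ 7.729 in
Ia = 0.2·(1600/207) = 320/207 in ≈ 1.546 in

S = 1600/207 in ≈ 7.729 in; Ia = 320/207 in ≈ 1.546 in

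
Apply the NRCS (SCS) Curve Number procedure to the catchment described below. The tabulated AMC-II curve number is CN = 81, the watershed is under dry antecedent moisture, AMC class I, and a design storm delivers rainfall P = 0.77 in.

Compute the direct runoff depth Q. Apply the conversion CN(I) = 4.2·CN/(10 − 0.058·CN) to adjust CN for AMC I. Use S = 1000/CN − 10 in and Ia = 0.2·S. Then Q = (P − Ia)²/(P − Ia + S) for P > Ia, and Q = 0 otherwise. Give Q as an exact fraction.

Q = 0 in ≈ 0.000 in

Dry (AMC I): CN(I) = 4.2·81/(10 − 0.058·81) = (1701/5)/(2651/500) = 170100/2651 ≈ 64.164
S = 1000/(170100/2651) − 10 = 9500/1701 in ≈ 5.585 in
Initial abstraction Ia = S/5 = (9500/1701)/5 = 1900/1701 ≈ 1.117 in
P = 0.770 ≤ Ia = 1.117 in: entire storm abstracted, Q = 0.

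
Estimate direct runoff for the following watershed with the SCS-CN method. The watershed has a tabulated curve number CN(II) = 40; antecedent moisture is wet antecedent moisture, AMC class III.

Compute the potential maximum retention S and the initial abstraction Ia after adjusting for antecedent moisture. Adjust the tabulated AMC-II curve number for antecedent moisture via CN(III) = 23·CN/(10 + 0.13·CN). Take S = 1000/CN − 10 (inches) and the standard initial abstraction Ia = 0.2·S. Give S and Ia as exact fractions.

S = 150/23 in ≈ 6.522 in; Ia = 30/23 in ≈ 1.304 in

CN(III) from CN(II)=40: (23·40)/(10 + 0.13·40) = 1150/19 ≈ 60.526
Retention S: 1000/CN − 10 with CN=60.526 → S = 150/23 ≈ 6.522 in
Initial abstraction Ia = S/5 = (150/23)/5 = 30/23 ≈ 1.304 in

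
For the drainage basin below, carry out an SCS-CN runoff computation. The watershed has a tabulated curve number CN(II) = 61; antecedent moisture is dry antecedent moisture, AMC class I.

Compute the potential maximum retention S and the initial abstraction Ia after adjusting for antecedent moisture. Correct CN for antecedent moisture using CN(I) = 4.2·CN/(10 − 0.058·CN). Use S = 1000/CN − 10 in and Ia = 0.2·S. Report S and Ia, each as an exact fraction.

Adjust CN=61 to AMC I: 4.2·61/(10 − 0.058·61) → (1281/5) ÷ (3231/500) = 42700/1077 ≈ 39.647
S = 1000/(42700/1077) − 10 = 6500/427 in ≈ 15.222 in
Ia = 0.2S: 0.2·15.222 = 3.044 in (exactly 1300/427)

S = 6500/427 in ≈ 15.222 in; Ia = 1300/427 in ≈ 3.044 in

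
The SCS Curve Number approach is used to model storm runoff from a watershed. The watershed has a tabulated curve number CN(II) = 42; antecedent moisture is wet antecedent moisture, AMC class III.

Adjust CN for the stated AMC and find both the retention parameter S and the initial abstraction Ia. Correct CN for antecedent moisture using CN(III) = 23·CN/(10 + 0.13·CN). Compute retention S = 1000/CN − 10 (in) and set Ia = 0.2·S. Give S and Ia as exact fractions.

S = 2900/483 in ≈ 6.004 in; Ia = 580/483 in ≈ 1.201 in

Adjust CN=42 to AMC III: 23·42/(10 + 0.13·42) → 966 ÷ (773/50) = 48300/773 ≈ 62.484
Max retention: S = 1000/(48300/773) − 10 = 2900/483 in (≈ 6.004 in)
Ia = 0.2S: 0.2·6.004 = 1.201 in (exactly 580/483)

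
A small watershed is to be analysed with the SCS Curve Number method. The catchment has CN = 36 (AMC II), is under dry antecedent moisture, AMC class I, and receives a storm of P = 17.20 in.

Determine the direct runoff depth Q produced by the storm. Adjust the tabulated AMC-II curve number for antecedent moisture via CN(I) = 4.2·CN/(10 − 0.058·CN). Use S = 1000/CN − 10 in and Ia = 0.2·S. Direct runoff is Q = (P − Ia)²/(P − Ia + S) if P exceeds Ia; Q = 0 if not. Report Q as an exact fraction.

Adjust CN=36 to AMC I: 4.2·36/(10 − 0.058·36) → (756/5) ÷ (989/125) = 18900/989 ≈ 19.110
S = 1000/(18900/989) − 10 = 8000/189 in ≈ 42.328 in
Ia = 0.2S: 0.2·42.328 = 8.466 in (exactly 1600/189)
Excess rainfall: 17.200 − 8.466 = 8.734 in; P > Ia so Q > 0
Q = (8254/945)²/((8254/945) + 8000/189) = (68128516/893025)/(48254/945) = 34064258/22800015 in ≈ 1.494 in

Q = 34064258/22800015 in ≈ 1.494 in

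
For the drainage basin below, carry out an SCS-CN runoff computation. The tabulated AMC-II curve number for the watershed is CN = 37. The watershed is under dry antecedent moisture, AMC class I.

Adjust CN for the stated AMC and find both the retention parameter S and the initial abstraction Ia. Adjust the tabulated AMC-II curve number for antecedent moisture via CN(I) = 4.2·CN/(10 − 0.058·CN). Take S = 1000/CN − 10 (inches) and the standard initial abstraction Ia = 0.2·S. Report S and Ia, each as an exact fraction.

CN(I) from CN(II)=37: (4.2·37)/(10 − 0.058·37) = 3700/187 ≈ 19.786
Max retention: S = 1000/(3700/187) − 10 = 1500/37 in (≈ 40.541 in)
Ia = 0.2S: 0.2·40.541 = 8.108 in (exactly 300/37)

S = 1500/37 in ≈ 40.541 in; Ia = 300/37 in ≈ 8.108 in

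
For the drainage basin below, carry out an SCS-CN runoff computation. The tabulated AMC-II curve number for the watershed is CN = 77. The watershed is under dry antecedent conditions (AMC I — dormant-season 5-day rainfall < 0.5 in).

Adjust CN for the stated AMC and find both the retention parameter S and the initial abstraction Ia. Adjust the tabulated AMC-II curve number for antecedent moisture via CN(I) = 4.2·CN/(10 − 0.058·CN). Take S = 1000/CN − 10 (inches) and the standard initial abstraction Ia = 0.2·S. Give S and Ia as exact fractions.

S = 11500/1617 in ≈ 7.112 in; Ia = 2300/1617 in ≈ 1.422 in

Adjust CN=77 to AMC I: 4.2·77/(10 − 0.058·77) → (1617/5) ÷ (2767/500) = 161700/2767 ≈ 58.439
Max retention: S = 1000/(161700/2767) − 10 = 11500/1617 in (≈ 7.112 in)
Initial abstraction Ia = S/5 = (11500/1617)/5 = 2300/1617 ≈ 1.422 in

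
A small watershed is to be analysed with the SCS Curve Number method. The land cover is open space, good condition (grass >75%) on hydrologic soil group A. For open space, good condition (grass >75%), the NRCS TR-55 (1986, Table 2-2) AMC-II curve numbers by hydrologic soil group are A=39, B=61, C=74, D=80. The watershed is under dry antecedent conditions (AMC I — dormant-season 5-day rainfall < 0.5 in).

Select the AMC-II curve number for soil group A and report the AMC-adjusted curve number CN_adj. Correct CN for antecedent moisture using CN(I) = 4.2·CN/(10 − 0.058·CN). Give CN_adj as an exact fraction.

NRCS table: open space, good condition (grass >75%), soil group A → CN(II) = 39
Dry (AMC I): CN(I) = 4.2·39/(10 − 0.058·39) = (819/5)/(3869/500) = 81900/3869 ≈ 21.168

CN_adj = 81900/3869 ≈ 21.168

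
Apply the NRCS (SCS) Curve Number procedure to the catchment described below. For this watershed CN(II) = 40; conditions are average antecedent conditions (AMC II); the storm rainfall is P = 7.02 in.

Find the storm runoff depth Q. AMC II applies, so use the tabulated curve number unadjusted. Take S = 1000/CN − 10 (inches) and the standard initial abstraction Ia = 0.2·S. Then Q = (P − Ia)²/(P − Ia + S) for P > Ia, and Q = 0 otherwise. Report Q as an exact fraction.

Average conditions: CN = 40 (no AMC adjustment).
Retention S: 1000/CN − 10 with CN=40.000 → S = 15 ≈ 15.000 in
Ia = 0.2S: 0.2·15.000 = 3.000 in (exactly 3)
Excess rainfall: 7.020 − 3.000 = 4.020 in; P > Ia so Q > 0
Q = (201/50)²/((201/50) + 15) = (40401/2500)/(951/50) = 13467/15850 in ≈ 0.850 in

Q = 13467/15850 in ≈ 0.850 in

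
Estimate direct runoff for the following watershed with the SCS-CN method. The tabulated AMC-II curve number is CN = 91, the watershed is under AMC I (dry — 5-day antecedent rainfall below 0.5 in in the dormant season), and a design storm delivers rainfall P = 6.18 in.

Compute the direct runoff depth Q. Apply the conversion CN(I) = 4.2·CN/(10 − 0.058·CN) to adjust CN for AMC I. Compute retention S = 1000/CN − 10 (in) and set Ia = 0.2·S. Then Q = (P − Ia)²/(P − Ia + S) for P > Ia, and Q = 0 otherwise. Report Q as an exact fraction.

Dry (AMC I): CN(I) = 4.2·91/(10 − 0.058·91) = (1911/5)/(2361/500) = 63700/787 ≈ 80.940
Max retention: S = 1000/(63700/787) − 10 = 1500/637 in (≈ 2.355 in)
Ia = 0.2S: 0.2·2.355 = 0.471 in (exactly 300/637)
Excess rainfall: 6.180 − 0.471 = 5.709 in; P > Ia so Q > 0
Runoff Q = (P−Ia)²/(P−Ia+S) = (5.709)²/(5.709+2.355) = 3673693321/908903450 ≈ 4.042 in

Q = 3673693321/908903450 in ≈ 4.042 in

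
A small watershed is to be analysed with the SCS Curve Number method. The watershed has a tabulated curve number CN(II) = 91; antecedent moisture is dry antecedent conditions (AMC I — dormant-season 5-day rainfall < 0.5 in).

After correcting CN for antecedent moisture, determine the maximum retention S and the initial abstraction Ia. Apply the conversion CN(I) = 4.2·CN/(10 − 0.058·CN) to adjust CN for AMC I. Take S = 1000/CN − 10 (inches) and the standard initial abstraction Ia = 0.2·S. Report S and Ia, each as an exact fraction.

CN(I) from CN(II)=91: (4.2·91)/(10 − 0.058·91) = 63700/787 ≈ 80.940
Retention S: 1000/CN − 10 with CN=80.940 → S = 1500/637 ≈ 2.355 in
Ia = 0.2·(1500/637) = 300/637 in ≈ 0.471 in

S = 1500/637 in ≈ 2.355 in; Ia = 300/637 in ≈ 0.471 in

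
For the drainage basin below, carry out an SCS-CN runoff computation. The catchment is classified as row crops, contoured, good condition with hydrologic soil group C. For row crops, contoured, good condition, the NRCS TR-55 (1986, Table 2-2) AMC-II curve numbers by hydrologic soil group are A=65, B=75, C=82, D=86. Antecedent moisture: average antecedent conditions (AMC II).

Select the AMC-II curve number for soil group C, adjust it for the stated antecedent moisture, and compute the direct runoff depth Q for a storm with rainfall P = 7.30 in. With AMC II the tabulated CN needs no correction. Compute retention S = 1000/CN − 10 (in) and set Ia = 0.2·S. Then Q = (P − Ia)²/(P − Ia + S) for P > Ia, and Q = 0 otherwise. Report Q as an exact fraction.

NRCS table: row crops, contoured, good condition, soil group C → CN(II) = 82
Average conditions: CN = 82 (no AMC adjustment).
Retention S: 1000/CN − 10 with CN=82.000 → S = 90/41 ≈ 2.195 in
Ia = 0.2·(90/41) = 18/41 in ≈ 0.439 in
Excess rainfall: 7.300 − 0.439 = 6.861 in; P > Ia so Q > 0
Runoff Q = (P−Ia)²/(P−Ia+S) = (6.861)²/(6.861+2.195) = 7912969/1522330 ≈ 5.198 in

Q = 7912969/1522330 in ≈ 5.198 in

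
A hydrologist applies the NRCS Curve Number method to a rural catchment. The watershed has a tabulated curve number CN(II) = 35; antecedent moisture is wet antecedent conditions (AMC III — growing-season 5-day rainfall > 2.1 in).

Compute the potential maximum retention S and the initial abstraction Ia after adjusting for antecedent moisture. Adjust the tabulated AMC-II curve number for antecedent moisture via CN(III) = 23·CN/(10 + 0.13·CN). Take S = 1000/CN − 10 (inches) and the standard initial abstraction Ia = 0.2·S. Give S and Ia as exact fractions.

S = 1300/161 in ≈ 8.075 in; Ia = 260/161 in ≈ 1.615 in

Wet (AMC III): CN(III) = 23·35/(10 + 0.13·35) = 805/(291/20) = 16100/291 ≈ 55.326
Max retention: S = 1000/(16100/291) − 10 = 1300/161 in (≈ 8.075 in)
Ia = 0.2S: 0.2·8.075 = 1.615 in (exactly 260/161)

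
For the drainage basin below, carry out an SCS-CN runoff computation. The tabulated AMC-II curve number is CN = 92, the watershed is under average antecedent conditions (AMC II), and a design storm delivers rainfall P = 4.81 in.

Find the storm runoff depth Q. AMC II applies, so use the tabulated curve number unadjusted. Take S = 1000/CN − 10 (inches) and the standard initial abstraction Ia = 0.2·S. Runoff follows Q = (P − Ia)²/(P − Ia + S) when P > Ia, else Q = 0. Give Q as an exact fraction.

Average conditions: CN = 92 (no AMC adjustment).
Retention S: 1000/CN − 10 with CN=92.000 → S = 20/23 ≈ 0.870 in
Initial abstraction Ia = S/5 = (20/23)/5 = 4/23 ≈ 0.174 in
Since P=4.810 > Ia=0.174: effective rainfall P−Ia = 10663/2300 in
Runoff Q = (P−Ia)²/(P−Ia+S) = (4.636)²/(4.636+0.870) = 113699569/29124900 ≈ 3.904 in

Q = 113699569/29124900 in ≈ 3.904 in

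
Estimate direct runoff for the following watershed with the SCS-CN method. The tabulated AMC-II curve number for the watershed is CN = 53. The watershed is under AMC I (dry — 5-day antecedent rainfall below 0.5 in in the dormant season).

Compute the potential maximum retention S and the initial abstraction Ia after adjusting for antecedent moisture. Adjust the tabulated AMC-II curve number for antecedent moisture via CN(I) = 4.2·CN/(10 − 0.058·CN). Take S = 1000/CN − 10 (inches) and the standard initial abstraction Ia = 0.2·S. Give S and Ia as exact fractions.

S = 23500/1113 in ≈ 21.114 in; Ia = 4700/1113 in ≈ 4.223 in

Dry (AMC I): CN(I) = 4.2·53/(10 − 0.058·53) = (1113/5)/(3463/500) = 111300/3463 ≈ 32.140
S = 1000/(111300/3463) − 10 = 23500/1113 in ≈ 21.114 in
Initial abstraction Ia = S/5 = (23500/1113)/5 = 4700/1113 ≈ 4.223 in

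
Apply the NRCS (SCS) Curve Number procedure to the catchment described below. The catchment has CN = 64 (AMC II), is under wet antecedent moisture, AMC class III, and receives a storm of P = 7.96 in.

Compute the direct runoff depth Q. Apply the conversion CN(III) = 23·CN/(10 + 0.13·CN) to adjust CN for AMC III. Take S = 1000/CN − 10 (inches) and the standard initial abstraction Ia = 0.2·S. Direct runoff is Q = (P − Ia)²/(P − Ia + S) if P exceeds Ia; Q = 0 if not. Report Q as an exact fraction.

Q = 295255489/52458400 in ≈ 5.628 in

Wet (AMC III): CN(III) = 23·64/(10 + 0.13·64) = 1472/(458/25) = 18400/229 ≈ 80.349
Max retention: S = 1000/(18400/229) − 10 = 225/92 in (≈ 2.446 in)
Ia = 0.2S: 0.2·2.446 = 0.489 in (exactly 45/92)
Since P=7.960 > Ia=0.489: effective rainfall P−Ia = 17183/2300 in
Q = (17183/2300)²/((17183/2300) + 225/92) = (295255489/5290000)/(5702/575) = 295255489/52458400 in ≈ 5.628 in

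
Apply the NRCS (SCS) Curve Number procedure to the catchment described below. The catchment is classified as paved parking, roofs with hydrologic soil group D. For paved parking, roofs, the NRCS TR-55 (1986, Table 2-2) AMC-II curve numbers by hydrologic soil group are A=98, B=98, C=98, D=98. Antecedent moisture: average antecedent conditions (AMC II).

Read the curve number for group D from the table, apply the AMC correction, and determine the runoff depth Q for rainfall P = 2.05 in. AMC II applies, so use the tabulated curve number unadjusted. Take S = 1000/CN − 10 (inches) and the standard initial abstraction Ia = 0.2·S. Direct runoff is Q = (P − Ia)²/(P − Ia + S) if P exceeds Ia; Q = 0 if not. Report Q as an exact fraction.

Q = 3876961/2125620 in ≈ 1.824 in

NRCS table: paved parking, roofs, soil group D → CN(II) = 98
CN(II) = 98; AMC II needs no correction.
Max retention: S = 1000/98 − 10 = 10/49 in (≈ 0.204 in)
Ia = 0.2S: 0.2·0.204 = 0.041 in (exactly 2/49)
Excess rainfall: 2.050 − 0.041 = 2.009 in; P > Ia so Q > 0
Q: (1969/980)² ÷ (2169/980) = 3876961/2125620 in (≈ 1.824 in)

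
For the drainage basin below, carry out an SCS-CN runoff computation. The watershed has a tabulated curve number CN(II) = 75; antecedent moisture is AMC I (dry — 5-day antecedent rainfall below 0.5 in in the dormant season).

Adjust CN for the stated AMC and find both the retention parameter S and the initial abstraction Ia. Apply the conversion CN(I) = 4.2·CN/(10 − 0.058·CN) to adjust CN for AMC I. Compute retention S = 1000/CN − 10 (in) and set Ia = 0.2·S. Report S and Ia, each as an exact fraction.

Adjust CN=75 to AMC I: 4.2·75/(10 − 0.058·75) → 315 ÷ (113/20) = 6300/113 ≈ 55.752
Retention S: 1000/CN − 10 with CN=55.752 → S = 500/63 ≈ 7.937 in
Ia = 0.2·(500/63) = 100/63 in ≈ 1.587 in

S = 500/63 in ≈ 7.937 in; Ia = 100/63 in ≈ 1.587 in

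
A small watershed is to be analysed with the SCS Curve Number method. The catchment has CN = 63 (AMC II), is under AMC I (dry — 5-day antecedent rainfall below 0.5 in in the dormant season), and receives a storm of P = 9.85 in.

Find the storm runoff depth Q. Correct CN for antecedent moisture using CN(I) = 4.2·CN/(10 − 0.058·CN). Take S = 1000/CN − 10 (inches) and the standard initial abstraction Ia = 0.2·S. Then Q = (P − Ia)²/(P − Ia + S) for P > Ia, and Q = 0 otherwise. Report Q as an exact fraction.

Q = 34831130161/14728456260 in ≈ 2.365 in

Adjust CN=63 to AMC I: 4.2·63/(10 − 0.058·63) → (1323/5) ÷ (3173/500) = 132300/3173 ≈ 41.696
Retention S: 1000/CN − 10 with CN=41.696 → S = 18500/1323 ≈ 13.983 in
Ia = 0.2·(18500/1323) = 3700/1323 in ≈ 2.797 in
Since P=9.850 > Ia=2.797: effective rainfall P−Ia = 186631/26460 in
Runoff Q = (P−Ia)²/(P−Ia+S) = (7.053)²/(7.053+13.983) = 34831130161/14728456260 ≈ 2.365 in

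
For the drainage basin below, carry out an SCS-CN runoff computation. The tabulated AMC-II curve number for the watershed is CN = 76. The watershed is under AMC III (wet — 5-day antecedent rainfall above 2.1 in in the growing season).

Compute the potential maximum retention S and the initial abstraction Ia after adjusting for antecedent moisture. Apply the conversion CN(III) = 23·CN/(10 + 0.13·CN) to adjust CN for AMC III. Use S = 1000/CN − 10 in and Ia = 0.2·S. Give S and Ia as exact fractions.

Adjust CN=76 to AMC III: 23·76/(10 + 0.13·76) → 1748 ÷ (497/25) = 43700/497 ≈ 87.928
Retention S: 1000/CN − 10 with CN=87.928 → S = 600/437 ≈ 1.373 in
Ia = 0.2·(600/437) = 120/437 in ≈ 0.275 in

S = 600/437 in ≈ 1.373 in; Ia = 120/437 in ≈ 0.275 in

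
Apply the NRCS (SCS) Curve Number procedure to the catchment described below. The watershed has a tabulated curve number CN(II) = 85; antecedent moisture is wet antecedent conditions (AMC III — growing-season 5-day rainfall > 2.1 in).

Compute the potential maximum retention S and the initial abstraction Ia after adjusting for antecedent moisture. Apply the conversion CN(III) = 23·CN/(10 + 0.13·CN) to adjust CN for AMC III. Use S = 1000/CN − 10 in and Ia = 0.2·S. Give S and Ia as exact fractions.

S = 300/391 in ≈ 0.767 in; Ia = 60/391 in ≈ 0.153 in

CN(III) from CN(II)=85: (23·85)/(10 + 0.13·85) = 39100/421 ≈ 92.874
S = 1000/(39100/421) − 10 = 300/391 in ≈ 0.767 in
Initial abstraction Ia = S/5 = (300/391)/5 = 60/391 ≈ 0.153 in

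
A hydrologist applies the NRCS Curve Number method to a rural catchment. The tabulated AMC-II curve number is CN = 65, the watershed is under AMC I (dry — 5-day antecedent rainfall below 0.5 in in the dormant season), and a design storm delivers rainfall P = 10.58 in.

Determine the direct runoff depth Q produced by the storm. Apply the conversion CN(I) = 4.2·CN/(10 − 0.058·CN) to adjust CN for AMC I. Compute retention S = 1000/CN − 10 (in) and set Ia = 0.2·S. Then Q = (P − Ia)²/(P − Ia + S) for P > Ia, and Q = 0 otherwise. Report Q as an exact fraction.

Adjust CN=65 to AMC I: 4.2·65/(10 − 0.058·65) → 273 ÷ (623/100) = 3900/89 ≈ 43.820
S = 1000/(3900/89) − 10 = 500/39 in ≈ 12.821 in
Ia = 0.2S: 0.2·12.821 = 2.564 in (exactly 100/39)
P − Ia = 10.580 − 2.564 = 15631/1950 ≈ 8.016 in (> 0, runoff occurs)
Q = (15631/1950)²/((15631/1950) + 500/39) = (244328161/3802500)/(40631/1950) = 244328161/79230450 in ≈ 3.084 in

Q = 244328161/79230450 in ≈ 3.084 in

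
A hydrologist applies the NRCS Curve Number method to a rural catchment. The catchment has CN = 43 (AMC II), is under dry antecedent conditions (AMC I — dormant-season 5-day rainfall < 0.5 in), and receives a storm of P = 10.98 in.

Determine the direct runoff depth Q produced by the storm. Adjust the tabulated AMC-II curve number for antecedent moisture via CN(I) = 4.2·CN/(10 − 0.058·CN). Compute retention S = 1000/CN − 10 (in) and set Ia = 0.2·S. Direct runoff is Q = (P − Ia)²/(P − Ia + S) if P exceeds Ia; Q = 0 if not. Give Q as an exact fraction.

Q = 4934922001/8205997450 in ≈ 0.601 in

Adjust CN=43 to AMC I: 4.2·43/(10 − 0.058·43) → (903/5) ÷ (3753/500) = 30100/1251 ≈ 24.061
S = 1000/(30100/1251) − 10 = 9500/301 in ≈ 31.561 in
Ia = 0.2·(9500/301) = 1900/301 in ≈ 6.312 in
Since P=10.980 > Ia=6.312: effective rainfall P−Ia = 70249/15050 in
Runoff Q = (P−Ia)²/(P−Ia+S) = (4.668)²/(4.668+31.561) = 4934922001/8205997450 ≈ 0.601 in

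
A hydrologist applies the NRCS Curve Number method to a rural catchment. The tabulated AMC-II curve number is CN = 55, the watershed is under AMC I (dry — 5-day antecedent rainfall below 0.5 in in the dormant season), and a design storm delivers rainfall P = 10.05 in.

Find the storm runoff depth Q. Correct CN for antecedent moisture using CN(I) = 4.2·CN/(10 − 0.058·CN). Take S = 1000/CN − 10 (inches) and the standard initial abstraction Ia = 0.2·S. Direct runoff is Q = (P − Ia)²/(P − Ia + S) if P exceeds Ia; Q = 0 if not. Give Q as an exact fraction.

Q = 29937843/20264860 in ≈ 1.477 in

CN(I) from CN(II)=55: (4.2·55)/(10 − 0.058·55) = 7700/227 ≈ 33.921
Max retention: S = 1000/(7700/227) − 10 = 1500/77 in (≈ 19.481 in)
Initial abstraction Ia = S/5 = (1500/77)/5 = 300/77 ≈ 3.896 in
Since P=10.050 > Ia=3.896: effective rainfall P−Ia = 9477/1540 in
Q: (9477/1540)² ÷ (39477/1540) = 29937843/20264860 in (≈ 1.477 in)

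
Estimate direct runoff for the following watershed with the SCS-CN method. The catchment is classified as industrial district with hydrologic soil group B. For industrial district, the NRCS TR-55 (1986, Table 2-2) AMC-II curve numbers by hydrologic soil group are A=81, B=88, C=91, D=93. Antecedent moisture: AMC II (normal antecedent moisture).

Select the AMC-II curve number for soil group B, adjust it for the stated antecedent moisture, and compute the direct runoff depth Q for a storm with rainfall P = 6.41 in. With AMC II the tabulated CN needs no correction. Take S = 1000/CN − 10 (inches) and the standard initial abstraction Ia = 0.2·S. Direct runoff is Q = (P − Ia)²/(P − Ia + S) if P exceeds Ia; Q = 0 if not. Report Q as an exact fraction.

NRCS table: industrial district, soil group B → CN(II) = 88
CN(II) = 88; AMC II needs no correction.
Retention S: 1000/CN − 10 with CN=88.000 → S = 15/11 ≈ 1.364 in
Ia = 0.2·(15/11) = 3/11 in ≈ 0.273 in
Since P=6.410 > Ia=0.273: effective rainfall P−Ia = 6751/1100 in
Q: (6751/1100)² ÷ (8251/1100) = 45576001/9076100 in (≈ 5.022 in)

Q = 45576001/9076100 in ≈ 5.022 in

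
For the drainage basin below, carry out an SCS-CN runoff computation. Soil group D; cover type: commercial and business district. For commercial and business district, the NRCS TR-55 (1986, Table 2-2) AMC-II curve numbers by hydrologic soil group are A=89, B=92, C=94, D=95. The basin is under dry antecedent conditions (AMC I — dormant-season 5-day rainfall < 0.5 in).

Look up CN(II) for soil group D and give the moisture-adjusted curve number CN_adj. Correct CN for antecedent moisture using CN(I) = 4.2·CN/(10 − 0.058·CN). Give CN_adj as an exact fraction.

NRCS table: commercial and business district, soil group D → CN(II) = 95
Dry (AMC I): CN(I) = 4.2·95/(10 − 0.058·95) = 399/(449/100) = 39900/449 ≈ 88.864

CN_adj = 39900/449 ≈ 88.864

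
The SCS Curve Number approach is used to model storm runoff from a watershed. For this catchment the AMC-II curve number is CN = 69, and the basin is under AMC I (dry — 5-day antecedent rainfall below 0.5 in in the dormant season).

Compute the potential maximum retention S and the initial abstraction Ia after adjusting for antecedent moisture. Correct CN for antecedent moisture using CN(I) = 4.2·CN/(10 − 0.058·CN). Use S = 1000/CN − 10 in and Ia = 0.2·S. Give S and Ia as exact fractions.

Dry (AMC I): CN(I) = 4.2·69/(10 − 0.058·69) = (1449/5)/(2999/500) = 144900/2999 ≈ 48.316
Retention S: 1000/CN − 10 with CN=48.316 → S = 15500/1449 ≈ 10.697 in
Ia = 0.2·(15500/1449) = 3100/1449 in ≈ 2.139 in

S = 15500/1449 in ≈ 10.697 in; Ia = 3100/1449 in ≈ 2.139 in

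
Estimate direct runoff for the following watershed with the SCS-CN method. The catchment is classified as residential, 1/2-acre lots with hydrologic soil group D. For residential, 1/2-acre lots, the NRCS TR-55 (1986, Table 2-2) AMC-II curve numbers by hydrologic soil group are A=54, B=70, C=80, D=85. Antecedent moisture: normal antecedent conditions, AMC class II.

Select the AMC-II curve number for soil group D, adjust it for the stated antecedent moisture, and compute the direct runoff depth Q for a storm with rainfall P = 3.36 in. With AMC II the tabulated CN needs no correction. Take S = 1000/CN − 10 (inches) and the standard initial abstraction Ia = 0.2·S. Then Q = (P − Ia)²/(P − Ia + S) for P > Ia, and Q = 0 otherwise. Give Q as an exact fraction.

NRCS table: residential, 1/2-acre lots, soil group D → CN(II) = 85
Average conditions: CN = 85 (no AMC adjustment).
Retention S: 1000/CN − 10 with CN=85.000 → S = 30/17 ≈ 1.765 in
Ia = 0.2S: 0.2·1.765 = 0.353 in (exactly 6/17)
Excess rainfall: 3.360 − 0.353 = 3.007 in; P > Ia so Q > 0
Q: (1278/425)² ÷ (2028/425) = 136107/71825 in (≈ 1.895 in)

Q = 136107/71825 in ≈ 1.895 in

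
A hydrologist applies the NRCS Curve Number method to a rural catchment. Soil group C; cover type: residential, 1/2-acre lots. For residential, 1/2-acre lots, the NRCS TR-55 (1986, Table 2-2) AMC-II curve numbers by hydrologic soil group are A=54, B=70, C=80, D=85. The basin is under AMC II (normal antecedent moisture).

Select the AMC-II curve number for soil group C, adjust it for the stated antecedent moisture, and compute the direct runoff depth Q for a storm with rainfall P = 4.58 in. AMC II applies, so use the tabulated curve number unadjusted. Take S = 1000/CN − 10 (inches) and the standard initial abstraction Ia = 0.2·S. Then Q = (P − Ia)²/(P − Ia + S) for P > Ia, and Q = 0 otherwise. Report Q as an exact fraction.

Q = 20808/8225 in ≈ 2.530 in

NRCS table: residential, 1/2-acre lots, soil group C → CN(II) = 80
AMC II — tabulated CN = 80 applies directly.
S = 1000/80 − 10 = 5/2 in ≈ 2.500 in
Ia = 0.2·(5/2) = 1/2 in ≈ 0.500 in
Excess rainfall: 4.580 − 0.500 = 4.080 in; P > Ia so Q > 0
Runoff Q = (P−Ia)²/(P−Ia+S) = (4.080)²/(4.080+2.500) = 20808/8225 ≈ 2.530 in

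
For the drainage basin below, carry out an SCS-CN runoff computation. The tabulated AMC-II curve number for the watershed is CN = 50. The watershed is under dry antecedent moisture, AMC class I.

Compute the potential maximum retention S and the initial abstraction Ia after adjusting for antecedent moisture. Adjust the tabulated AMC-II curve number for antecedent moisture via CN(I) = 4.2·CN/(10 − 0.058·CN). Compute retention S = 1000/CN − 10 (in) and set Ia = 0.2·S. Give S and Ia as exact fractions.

Adjust CN=50 to AMC I: 4.2·50/(10 − 0.058·50) → 210 ÷ (71/10) = 2100/71 ≈ 29.577
Max retention: S = 1000/(2100/71) − 10 = 500/21 in (≈ 23.810 in)
Ia = 0.2·(500/21) = 100/21 in ≈ 4.762 in

S = 500/21 in ≈ 23.810 in; Ia = 100/21 in ≈ 4.762 in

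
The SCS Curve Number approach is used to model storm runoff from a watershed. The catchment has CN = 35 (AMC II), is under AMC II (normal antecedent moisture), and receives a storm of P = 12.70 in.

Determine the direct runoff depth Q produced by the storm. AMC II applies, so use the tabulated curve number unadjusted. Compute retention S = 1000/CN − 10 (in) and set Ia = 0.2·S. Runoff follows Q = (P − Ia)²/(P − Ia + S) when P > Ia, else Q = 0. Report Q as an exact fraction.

Q = 395641/135030 in ≈ 2.930 in

CN(II) = 35; AMC II needs no correction.
Retention S: 1000/CN − 10 with CN=35.000 → S = 130/7 ≈ 18.571 in
Ia = 0.2·(130/7) = 26/7 in ≈ 3.714 in
Excess rainfall: 12.700 − 3.714 = 8.986 in; P > Ia so Q > 0
Q = (629/70)²/((629/70) + 130/7) = (395641/4900)/(1929/70) = 395641/135030 in ≈ 2.930 in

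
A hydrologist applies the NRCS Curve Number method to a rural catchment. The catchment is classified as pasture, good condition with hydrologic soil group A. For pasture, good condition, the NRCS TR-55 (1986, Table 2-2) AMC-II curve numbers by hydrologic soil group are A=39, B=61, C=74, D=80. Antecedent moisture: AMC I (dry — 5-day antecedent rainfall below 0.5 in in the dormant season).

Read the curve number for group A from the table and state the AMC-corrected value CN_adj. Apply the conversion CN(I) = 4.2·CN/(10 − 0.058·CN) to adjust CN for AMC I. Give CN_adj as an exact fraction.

CN_adj = 81900/3869 ≈ 21.168

NRCS table: pasture, good condition, soil group A → CN(II) = 39
CN(I) from CN(II)=39: (4.2·39)/(10 − 0.058·39) = 81900/3869 ≈ 21.168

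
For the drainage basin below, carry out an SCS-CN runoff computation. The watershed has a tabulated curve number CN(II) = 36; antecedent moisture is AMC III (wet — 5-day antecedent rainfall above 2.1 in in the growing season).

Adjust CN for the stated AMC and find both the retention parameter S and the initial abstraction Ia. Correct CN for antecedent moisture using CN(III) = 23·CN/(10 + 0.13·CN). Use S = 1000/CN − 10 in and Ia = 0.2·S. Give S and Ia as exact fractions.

S = 1600/207 in ≈ 7.729 in; Ia = 320/207 in ≈ 1.546 in

Wet (AMC III): CN(III) = 23·36/(10 + 0.13·36) = 828/(367/25) = 20700/367 ≈ 56.403
Retention S: 1000/CN − 10 with CN=56.403 → S = 1600/207 ≈ 7.729 in
Ia = 0.2·(1600/207) = 320/207 in ≈ 1.546 in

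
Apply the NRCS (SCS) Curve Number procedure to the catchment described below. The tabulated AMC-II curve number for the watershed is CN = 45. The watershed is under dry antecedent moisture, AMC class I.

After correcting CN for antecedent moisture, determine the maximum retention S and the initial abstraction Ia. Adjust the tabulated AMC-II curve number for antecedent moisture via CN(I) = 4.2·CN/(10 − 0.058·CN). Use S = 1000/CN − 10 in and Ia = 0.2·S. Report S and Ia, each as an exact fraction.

Adjust CN=45 to AMC I: 4.2·45/(10 − 0.058·45) → 189 ÷ (739/100) = 18900/739 ≈ 25.575
S = 1000/(18900/739) − 10 = 5500/189 in ≈ 29.101 in
Initial abstraction Ia = S/5 = (5500/189)/5 = 1100/189 ≈ 5.820 in

S = 5500/189 in ≈ 29.101 in; Ia = 1100/189 in ≈ 5.820 in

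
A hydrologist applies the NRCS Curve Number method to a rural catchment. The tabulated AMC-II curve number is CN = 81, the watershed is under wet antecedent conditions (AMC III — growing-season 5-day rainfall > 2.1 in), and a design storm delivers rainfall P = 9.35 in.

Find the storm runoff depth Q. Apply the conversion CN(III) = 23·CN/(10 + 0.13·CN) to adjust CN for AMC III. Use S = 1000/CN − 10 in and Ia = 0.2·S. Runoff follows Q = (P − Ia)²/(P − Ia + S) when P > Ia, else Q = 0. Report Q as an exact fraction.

Adjust CN=81 to AMC III: 23·81/(10 + 0.13·81) → 1863 ÷ (2053/100) = 186300/2053 ≈ 90.745
Retention S: 1000/CN − 10 with CN=90.745 → S = 1900/1863 ≈ 1.020 in
Ia = 0.2S: 0.2·1.020 = 0.204 in (exactly 380/1863)
Excess rainfall: 9.350 − 0.204 = 9.146 in; P > Ia so Q > 0
Q = (340781/37260)²/((340781/37260) + 1900/1863) = (116131689961/1388307600)/(378781/37260) = 116131689961/14113380060 in ≈ 8.228 in

Q = 116131689961/14113380060 in ≈ 8.228 in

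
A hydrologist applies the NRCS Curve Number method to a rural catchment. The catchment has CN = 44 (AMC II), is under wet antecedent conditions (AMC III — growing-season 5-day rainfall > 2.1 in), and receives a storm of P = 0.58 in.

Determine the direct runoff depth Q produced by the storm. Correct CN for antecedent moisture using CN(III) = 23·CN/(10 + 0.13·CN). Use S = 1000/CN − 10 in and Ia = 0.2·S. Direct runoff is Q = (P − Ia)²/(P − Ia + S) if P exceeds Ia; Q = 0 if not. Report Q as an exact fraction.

Q = 0 in ≈ 0.000 in

Wet (AMC III): CN(III) = 23·44/(10 + 0.13·44) = 1012/(393/25) = 25300/393 ≈ 64.377
S = 1000/(25300/393) − 10 = 1400/253 in ≈ 5.534 in
Ia = 0.2·(1400/253) = 280/253 in ≈ 1.107 in
P = 0.580 ≤ Ia = 1.107 in: entire storm abstracted, Q = 0.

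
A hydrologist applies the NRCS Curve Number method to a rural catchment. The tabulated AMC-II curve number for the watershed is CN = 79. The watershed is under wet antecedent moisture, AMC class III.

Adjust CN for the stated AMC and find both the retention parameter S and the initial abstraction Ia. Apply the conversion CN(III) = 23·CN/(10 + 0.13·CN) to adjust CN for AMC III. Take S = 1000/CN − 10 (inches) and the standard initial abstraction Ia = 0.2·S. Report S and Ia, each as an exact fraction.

S = 2100/1817 in ≈ 1.156 in; Ia = 420/1817 in ≈ 0.231 in

Wet (AMC III): CN(III) = 23·79/(10 + 0.13·79) = 1817/(2027/100) = 181700/2027 ≈ 89.640
Retention S: 1000/CN − 10 with CN=89.640 → S = 2100/1817 ≈ 1.156 in
Ia = 0.2·(2100/1817) = 420/1817 in ≈ 0.231 in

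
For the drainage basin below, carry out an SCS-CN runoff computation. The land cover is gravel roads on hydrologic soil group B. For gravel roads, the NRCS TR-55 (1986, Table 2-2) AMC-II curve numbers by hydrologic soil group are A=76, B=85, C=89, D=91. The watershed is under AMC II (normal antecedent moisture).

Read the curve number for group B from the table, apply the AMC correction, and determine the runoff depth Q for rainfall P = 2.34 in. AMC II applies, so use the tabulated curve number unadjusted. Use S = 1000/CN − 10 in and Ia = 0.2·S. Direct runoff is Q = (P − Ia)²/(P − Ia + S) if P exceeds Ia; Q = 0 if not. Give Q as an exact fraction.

Q = 950907/903550 in ≈ 1.052 in

NRCS table: gravel roads, soil group B → CN(II) = 85
CN(II) = 85; AMC II needs no correction.
Max retention: S = 1000/85 − 10 = 30/17 in (≈ 1.765 in)
Ia = 0.2S: 0.2·1.765 = 0.353 in (exactly 6/17)
Since P=2.340 > Ia=0.353: effective rainfall P−Ia = 1689/850 in
Runoff Q = (P−Ia)²/(P−Ia+S) = (1.987)²/(1.987+1.765) = 950907/903550 ≈ 1.052 in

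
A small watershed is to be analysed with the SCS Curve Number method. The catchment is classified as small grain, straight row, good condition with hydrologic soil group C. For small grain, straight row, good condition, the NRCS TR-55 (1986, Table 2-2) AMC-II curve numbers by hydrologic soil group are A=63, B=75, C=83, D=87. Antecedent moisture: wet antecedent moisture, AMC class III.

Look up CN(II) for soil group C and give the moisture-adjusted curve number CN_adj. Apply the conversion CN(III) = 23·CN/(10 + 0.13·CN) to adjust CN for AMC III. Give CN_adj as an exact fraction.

NRCS table: small grain, straight row, good condition, soil group C → CN(II) = 83
CN(III) from CN(II)=83: (23·83)/(10 + 0.13·83) = 190900/2079 ≈ 91.823

CN_adj = 190900/2079 ≈ 91.823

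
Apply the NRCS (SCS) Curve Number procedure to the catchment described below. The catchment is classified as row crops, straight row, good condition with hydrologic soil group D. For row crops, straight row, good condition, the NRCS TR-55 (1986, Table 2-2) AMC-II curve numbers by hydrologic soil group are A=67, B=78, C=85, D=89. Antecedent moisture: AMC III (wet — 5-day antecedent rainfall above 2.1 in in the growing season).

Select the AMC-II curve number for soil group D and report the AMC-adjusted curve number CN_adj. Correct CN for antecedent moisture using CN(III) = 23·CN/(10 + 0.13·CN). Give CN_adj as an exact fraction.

CN_adj = 204700/2157 ≈ 94.900

NRCS table: row crops, straight row, good condition, soil group D → CN(II) = 89
Wet (AMC III): CN(III) = 23·89/(10 + 0.13·89) = 2047/(2157/100) = 204700/2157 ≈ 94.900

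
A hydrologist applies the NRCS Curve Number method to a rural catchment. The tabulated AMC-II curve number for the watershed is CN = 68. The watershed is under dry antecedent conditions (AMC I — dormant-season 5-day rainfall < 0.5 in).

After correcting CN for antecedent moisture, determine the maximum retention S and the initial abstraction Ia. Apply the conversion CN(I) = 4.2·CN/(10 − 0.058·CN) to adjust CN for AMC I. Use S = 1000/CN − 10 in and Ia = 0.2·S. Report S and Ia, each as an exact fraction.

Dry (AMC I): CN(I) = 4.2·68/(10 − 0.058·68) = (1428/5)/(757/125) = 35700/757 ≈ 47.160
Retention S: 1000/CN − 10 with CN=47.160 → S = 4000/357 ≈ 11.204 in
Initial abstraction Ia = S/5 = (4000/357)/5 = 800/357 ≈ 2.241 in

S = 4000/357 in ≈ 11.204 in; Ia = 800/357 in ≈ 2.241 in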